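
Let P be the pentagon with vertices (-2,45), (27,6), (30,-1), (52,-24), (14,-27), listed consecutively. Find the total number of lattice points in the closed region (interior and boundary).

1304

Using the shoelace formula, 2A = |((-2)·6 − 27·45) + (27·(-1) − 30·6) + (30·(-24) − 52·(-1)) + (52·(-27) − 14·(-24)) + (14·45 − (-2)·(-27))| = 2594, so the area is 1297.
The number of boundary lattice points is Σ gcd(|Δx|,|Δy|) = gcd(29,39) + gcd(3,7) + gcd(22,23) + gcd(38,3) + gcd(16,72) = 1+1+1+1+8 = 12.
Pick's theorem gives I = A − B/2 + 1 = 1297 − 12/2 + 1 = 1292, so the closed region contains I + B = 1292 + 12 = 1304 lattice points.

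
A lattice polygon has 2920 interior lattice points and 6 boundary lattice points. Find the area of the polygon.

2922

By Pick's theorem, A = I + B/2 − 1 = 2920 + 6/2 − 1 = 2922.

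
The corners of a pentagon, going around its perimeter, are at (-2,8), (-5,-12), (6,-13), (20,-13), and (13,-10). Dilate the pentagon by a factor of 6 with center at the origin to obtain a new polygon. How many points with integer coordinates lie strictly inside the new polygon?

Using the shoelace formula, 2A = |[(-2)·(-12) − (-5)·8] + [(-5)·(-13) − 6·(-12)] + [6·(-13) − 20·(-13)] + [20·(-10) − 13·(-13)] + [13·8 − (-2)·(-10)]| = 436, so the area is 218.
Summing gcd(|Δx|,|Δy|) over the edges gives the boundary count: gcd(3,20) + gcd(11,1) + gcd(14,0) + gcd(7,3) + gcd(15,18) = 1+1+14+1+3 = 20.
Scaling by 6 multiplies the area by 6² = 36 (so the new area is 7848) and multiplies the boundary lattice-point count by 6, giving 120.
By Pick's theorem, the interior count of the dilated polygon is 7848 − 120/2 + 1 = 7789.

7789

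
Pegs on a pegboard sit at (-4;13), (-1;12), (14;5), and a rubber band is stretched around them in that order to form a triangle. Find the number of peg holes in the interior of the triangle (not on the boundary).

Using the shoelace formula, 2A = |[(-4)·12 − (-1)·13] + [(-1)·5 − 14·12] + [14·13 − (-4)·5]| = 6, so the area is 3.
Summing gcd(|Δx|,|Δy|) over the edges gives the boundary count: gcd(3,1) + gcd(15,7) + gcd(18,8) = 1+1+2 = 4.
Pick's theorem gives I = A − B/2 + 1 = 3 − 4/2 + 1 = 2.

2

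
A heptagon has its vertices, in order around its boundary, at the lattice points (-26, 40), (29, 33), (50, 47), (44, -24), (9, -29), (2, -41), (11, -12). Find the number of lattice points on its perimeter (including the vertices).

Summing gcd(|Δx|,|Δy|) over the edges gives the boundary count: gcd(55,7) + gcd(21,14) + gcd(6,71) + gcd(35,5) + gcd(7,12) + gcd(9,29) + gcd(37,52) = 1+7+1+5+1+1+1 = 17.

17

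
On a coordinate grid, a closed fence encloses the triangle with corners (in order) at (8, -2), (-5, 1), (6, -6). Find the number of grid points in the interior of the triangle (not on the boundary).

28

The shoelace formula gives twice the area as |[8·1 − (-5)·(-2)] + [(-5)·(-6) − 6·1] + [6·(-2) − 8·(-6)]| = 58, so the area is 29.
Summing gcd(|Δx|,|Δy|) over the edges gives the boundary count: gcd(13,3) + gcd(11,7) + gcd(2,4) = 1+1+2 = 4.
Pick's theorem gives I = A − B/2 + 1 = 29 − 4/2 + 1 = 28.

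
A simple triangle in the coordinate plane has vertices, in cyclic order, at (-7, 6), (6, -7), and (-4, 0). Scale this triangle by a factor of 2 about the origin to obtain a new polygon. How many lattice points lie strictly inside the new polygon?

The shoelace formula gives twice the area as |((-7)·(-7) − 6·6) + (6·0 − (-4)·(-7)) + ((-4)·6 − (-7)·0)| = 39, so the area is 39/2.
Summing gcd(|Δx|,|Δy|) over the edges gives the boundary count: gcd(13,13) + gcd(10,7) + gcd(3,6) = 13+1+3 = 17.
Scaling by 2 multiplies the area by 2² = 4 (so the new area is 78) and multiplies the boundary lattice-point count by 2, giving 34.
By Pick's theorem, the interior count of the dilated polygon is 78 − 34/2 + 1 = 62.

62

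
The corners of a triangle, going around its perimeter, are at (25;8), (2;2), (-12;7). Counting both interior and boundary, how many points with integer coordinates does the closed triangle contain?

By the shoelace formula, twice the signed area is |[25·2 − 2·8] + [2·7 − (-12)·2] + [(-12)·8 − 25·7]| = 199, so the area is 99.5.
The number of boundary lattice points is Σ gcd(|Δx|,|Δy|) = gcd(23,6) + gcd(14,5) + gcd(37,1) = 1+1+1 = 3.
Pick's theorem gives I = A − B/2 + 1 = 99.5 − 3/2 + 1 = 99, so the closed region contains I + B = 99 + 3 = 102 lattice points.

102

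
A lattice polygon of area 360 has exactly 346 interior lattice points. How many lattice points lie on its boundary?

30

Pick's theorem gives A = I + B/2 − 1, so B = 2(A − I + 1) = 2(360 − 346 + 1) = 30.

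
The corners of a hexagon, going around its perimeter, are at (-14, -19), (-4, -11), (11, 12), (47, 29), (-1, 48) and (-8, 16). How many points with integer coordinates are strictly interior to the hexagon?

Using the shoelace formula, 2A = |[(-14)·(-11) − (-4)·(-19)] + [(-4)·12 − 11·(-11)] + [11·29 − 47·12] + [47·48 − (-1)·29] + [(-1)·16 − (-8)·48] + [(-8)·(-19) − (-14)·16]| = 2935, so the area is 2935/2.
Summing gcd(|Δx|,|Δy|) over the edges gives the boundary count: gcd(10,8) + gcd(15,23) + gcd(36,17) + gcd(48,19) + gcd(7,32) + gcd(6,35) = 2+1+1+1+1+1 = 7.
Pick's theorem gives I = A − B/2 + 1 = 2935/2 − 7/2 + 1 = 1465.

1465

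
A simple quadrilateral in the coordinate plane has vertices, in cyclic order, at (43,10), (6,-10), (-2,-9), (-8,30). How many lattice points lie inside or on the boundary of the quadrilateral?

1037

Using the shoelace formula, 2A = |[43·(-10) − 6·10] + [6·(-9) − (-2)·(-10)] + [(-2)·30 − (-8)·(-9)] + [(-8)·10 − 43·30]| = 2066, so the area is 1033.
The number of boundary lattice points is Σ gcd(|Δx|,|Δy|) = gcd(37,20) + gcd(8,1) + gcd(6,39) + gcd(51,20) = 1+1+3+1 = 6.
Pick's theorem gives I = A − B/2 + 1 = 1033 − 6/2 + 1 = 1031, so the closed region contains I + B = 1031 + 6 = 1037 lattice points.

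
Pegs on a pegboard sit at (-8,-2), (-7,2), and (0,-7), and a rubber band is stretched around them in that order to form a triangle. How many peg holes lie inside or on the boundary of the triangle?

By the shoelace formula, twice the signed area is |[(-8)·2 − (-7)·(-2)] + [(-7)·(-7) − 0·2] + [0·(-2) − (-8)·(-7)]| = 37, so the area is 18.5.
The number of boundary lattice points is Σ gcd(|Δx|,|Δy|) = gcd(1,4) + gcd(7,9) + gcd(8,5) = 1+1+1 = 3.
Pick's theorem gives I = A − B/2 + 1 = 18.5 − 3/2 + 1 = 18, so the closed region contains I + B = 18 + 3 = 21 lattice points.

21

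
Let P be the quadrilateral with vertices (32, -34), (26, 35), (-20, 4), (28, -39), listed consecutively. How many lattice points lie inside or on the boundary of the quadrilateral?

1890

Using the shoelace formula, 2A = |[32·35 − 26·(-34)] + [26·4 − (-20)·35] + [(-20)·(-39) − 28·4] + [28·(-34) − 32·(-39)]| = 3772, so the area is 1886.
Along each edge there are gcd(|Δx|,|Δy|)+1 lattice points, so counting each shared vertex once the boundary has gcd(6,69) + gcd(46,31) + gcd(48,43) + gcd(4,5) = 3+1+1+1 = 6.
Pick's theorem gives I = A − B/2 + 1 = 1886 − 6/2 + 1 = 1884, so the closed region contains I + B = 1884 + 6 = 1890 lattice points.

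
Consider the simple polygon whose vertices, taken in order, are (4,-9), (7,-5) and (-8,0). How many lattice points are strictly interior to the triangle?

34

Using the shoelace formula, 2A = |[4·(-5) − 7·(-9)] + [7·0 − (-8)·(-5)] + [(-8)·(-9) − 4·0]| = 75, so the area is 37.5.
Along each edge there are gcd(|Δx|,|Δy|)+1 lattice points, so counting each shared vertex once the boundary has gcd(3,4) + gcd(15,5) + gcd(12,9) = 1+5+3 = 9.
Pick's theorem gives I = A − B/2 + 1 = 37.5 − 9/2 + 1 = 34.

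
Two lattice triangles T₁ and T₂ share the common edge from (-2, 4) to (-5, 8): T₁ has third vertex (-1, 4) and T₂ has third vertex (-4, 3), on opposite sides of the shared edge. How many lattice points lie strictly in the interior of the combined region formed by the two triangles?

The union is the simple quadrilateral with vertices (-2, 4), (-1, 4), (-5, 8), (-4, 3) in order.
By the shoelace formula, twice the signed area is |[(-2)·4 − (-1)·4] + [(-1)·8 − (-5)·4] + [(-5)·3 − (-4)·8] + [(-4)·4 − (-2)·3]| = 15, so the area is 15/2.
Along each edge there are gcd(|Δx|,|Δy|)+1 lattice points, so counting each shared vertex once the boundary has gcd(1,0) + gcd(4,4) + gcd(1,5) + gcd(2,1) = 1+4+1+1 = 7.
By Pick's theorem I = A − B/2 + 1 = 15/2 − 7/2 + 1 = 5.

5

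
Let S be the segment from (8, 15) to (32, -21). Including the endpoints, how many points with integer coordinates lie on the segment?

13

The number of lattice points on a segment between lattice points is gcd(|Δx|,|Δy|) + 1 = gcd(24,36) + 1 = 12 + 1 = 13.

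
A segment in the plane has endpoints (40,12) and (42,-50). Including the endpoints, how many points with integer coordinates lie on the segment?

The number of lattice points on a segment between lattice points is gcd(|Δx|,|Δy|) + 1 = gcd(2,62) + 1 = 2 + 1 = 3.

3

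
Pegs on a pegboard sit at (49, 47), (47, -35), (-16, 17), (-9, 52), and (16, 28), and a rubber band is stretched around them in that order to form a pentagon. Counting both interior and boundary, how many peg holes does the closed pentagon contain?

By the shoelace formula, twice the signed area is |[49·(-35) − 47·47] + [47·17 − (-16)·(-35)] + [(-16)·52 − (-9)·17] + [(-9)·28 − 16·52] + [16·47 − 49·28]| = 6068, so the area is 3034.
The number of boundary lattice points is Σ gcd(|Δx|,|Δy|) = gcd(2,82) + gcd(63,52) + gcd(7,35) + gcd(25,24) + gcd(33,19) = 2+1+7+1+1 = 12.
Pick's theorem gives I = A − B/2 + 1 = 3034 − 12/2 + 1 = 3029, so the closed region contains I + B = 3029 + 12 = 3041 lattice points.

3041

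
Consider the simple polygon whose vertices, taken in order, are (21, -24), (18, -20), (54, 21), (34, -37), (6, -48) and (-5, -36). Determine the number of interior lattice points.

Using the shoelace formula, 2A = |[21·(-20) − 18·(-24)] + [18·21 − 54·(-20)] + [54·(-37) − 34·21] + [34·(-48) − 6·(-37)] + [6·(-36) − (-5)·(-48)] + [(-5)·(-24) − 21·(-36)]| = 2232, so the area is 1116.
The number of boundary lattice points is Σ gcd(|Δx|,|Δy|) = gcd(3,4) + gcd(36,41) + gcd(20,58) + gcd(28,11) + gcd(11,12) + gcd(26,12) = 1+1+2+1+1+2 = 8.
By Pick's theorem A = I + B/2 − 1, so I = 1116 − 8/2 + 1 = 1113.

1113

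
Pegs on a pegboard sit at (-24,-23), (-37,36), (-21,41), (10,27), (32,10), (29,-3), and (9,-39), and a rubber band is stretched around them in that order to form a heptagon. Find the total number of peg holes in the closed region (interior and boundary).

By the shoelace formula, twice the signed area is |[(-24)·36 − (-37)·(-23)] + [(-37)·41 − (-21)·36] + [(-21)·27 − 10·41] + [10·10 − 32·27] + [32·(-3) − 29·10] + [29·(-39) − 9·(-3)] + [9·(-23) − (-24)·(-39)]| = 6850, so the area is 3425.
Along each edge there are gcd(|Δx|,|Δy|)+1 lattice points, so counting each shared vertex once the boundary has gcd(13,59) + gcd(16,5) + gcd(31,14) + gcd(22,17) + gcd(3,13) + gcd(20,36) + gcd(33,16) = 1+1+1+1+1+4+1 = 10.
Pick's theorem gives I = A − B/2 + 1 = 3425 − 10/2 + 1 = 3421, so the closed region contains I + B = 3421 + 10 = 3431 lattice points.

3431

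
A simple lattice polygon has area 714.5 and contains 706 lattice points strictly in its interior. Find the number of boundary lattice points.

19

Pick's theorem gives A = I + B/2 − 1, so B = 2(A − I + 1) = 2(714.5 − 706 + 1) = 19.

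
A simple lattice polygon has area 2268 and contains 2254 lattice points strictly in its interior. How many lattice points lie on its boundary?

30

Pick's theorem gives A = I + B/2 − 1, so B = 2(A − I + 1) = 2(2268 − 2254 + 1) = 30.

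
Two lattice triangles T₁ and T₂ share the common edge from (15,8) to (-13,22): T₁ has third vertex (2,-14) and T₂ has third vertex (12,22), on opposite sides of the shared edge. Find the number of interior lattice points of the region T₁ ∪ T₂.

The union is the simple quadrilateral with vertices (15,8), (2,-14), (-13,22), (12,22) in order.
The shoelace formula gives twice the area as |[15·(-14) − 2·8] + [2·22 − (-13)·(-14)] + [(-13)·22 − 12·22] + [12·8 − 15·22]| = 1148, so the area is 574.
The number of boundary lattice points is Σ gcd(|Δx|,|Δy|) = gcd(13,22) + gcd(15,36) + gcd(25,0) + gcd(3,14) = 1+3+25+1 = 30.
By Pick's theorem I = A − B/2 + 1 = 574 − 30/2 + 1 = 560.

560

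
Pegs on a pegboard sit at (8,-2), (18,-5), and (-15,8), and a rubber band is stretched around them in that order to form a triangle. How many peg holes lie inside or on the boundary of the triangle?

By the shoelace formula, twice the signed area is |(8·(-5) − 18·(-2)) + (18·8 − (-15)·(-5)) + ((-15)·(-2) − 8·8)| = 31, so the area is 15.5.
Along each edge there are gcd(|Δx|,|Δy|)+1 lattice points, so counting each shared vertex once the boundary has gcd(10,3) + gcd(33,13) + gcd(23,10) = 1+1+1 = 3.
Pick's theorem gives I = A − B/2 + 1 = 15.5 − 3/2 + 1 = 15, so the closed region contains I + B = 15 + 3 = 18 lattice points.

18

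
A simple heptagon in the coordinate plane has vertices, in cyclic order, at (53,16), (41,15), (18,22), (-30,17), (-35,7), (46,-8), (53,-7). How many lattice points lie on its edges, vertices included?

Summing gcd(|Δx|,|Δy|) over the edges gives the boundary count: gcd(12,1) + gcd(23,7) + gcd(48,5) + gcd(5,10) + gcd(81,15) + gcd(7,1) + gcd(0,23) = 1+1+1+5+3+1+23 = 35.

35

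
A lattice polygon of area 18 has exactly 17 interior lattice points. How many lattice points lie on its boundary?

4

Pick's theorem gives A = I + B/2 − 1, so B = 2(A − I + 1) = 2(18 − 17 + 1) = 4.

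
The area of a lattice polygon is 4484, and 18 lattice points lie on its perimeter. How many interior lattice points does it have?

4476

Pick's theorem A = I + B/2 − 1 rearranges to I = A − B/2 + 1 = 4484 − 18/2 + 1 = 4476.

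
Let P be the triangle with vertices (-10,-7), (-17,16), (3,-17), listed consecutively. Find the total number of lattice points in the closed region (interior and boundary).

Using the shoelace formula, 2A = |[(-10)·16 − (-17)·(-7)] + [(-17)·(-17) − 3·16] + [3·(-7) − (-10)·(-17)]| = 229, so the area is 114.5.
Summing gcd(|Δx|,|Δy|) over the edges gives the boundary count: gcd(7,23) + gcd(20,33) + gcd(13,10) = 1+1+1 = 3.
Pick's theorem gives I = A − B/2 + 1 = 114.5 − 3/2 + 1 = 114, so the closed region contains I + B = 114 + 3 = 117 lattice points.

117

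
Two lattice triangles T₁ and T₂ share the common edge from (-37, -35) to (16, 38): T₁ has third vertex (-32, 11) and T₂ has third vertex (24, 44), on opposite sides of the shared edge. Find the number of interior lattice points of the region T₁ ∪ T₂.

The union is the simple quadrilateral with vertices (-37, -35), (-32, 11), (16, 38), (24, 44) in order.
Using the shoelace formula, 2A = |((-37)·11 − (-32)·(-35)) + ((-32)·38 − 16·11) + (16·44 − 24·38) + (24·(-35) − (-37)·44)| = 2339, so the area is 1169.5.
The number of boundary lattice points is Σ gcd(|Δx|,|Δy|) = gcd(5,46) + gcd(48,27) + gcd(8,6) + gcd(61,79) = 1+3+2+1 = 7.
By Pick's theorem I = A − B/2 + 1 = 1169.5 − 7/2 + 1 = 1167.

1167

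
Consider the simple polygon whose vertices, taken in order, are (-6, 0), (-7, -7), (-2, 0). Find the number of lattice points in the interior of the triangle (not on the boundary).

12

The shoelace formula gives twice the area as |((-6)·(-7) − (-7)·0) + ((-7)·0 − (-2)·(-7)) + ((-2)·0 − (-6)·0)| = 28, so the area is 14.
Summing gcd(|Δx|,|Δy|) over the edges gives the boundary count: gcd(1,7) + gcd(5,7) + gcd(4,0) = 1+1+4 = 6.
By Pick's theorem A = I + B/2 − 1, so I = 14 − 6/2 + 1 = 12.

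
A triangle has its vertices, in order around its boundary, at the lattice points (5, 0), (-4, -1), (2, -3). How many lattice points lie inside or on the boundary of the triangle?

16

The shoelace formula gives twice the area as |(5·(-1) − (-4)·0) + ((-4)·(-3) − 2·(-1)) + (2·0 − 5·(-3))| = 24, so the area is 12.
Along each edge there are gcd(|Δx|,|Δy|)+1 lattice points, so counting each shared vertex once the boundary has gcd(9,1) + gcd(6,2) + gcd(3,3) = 1+2+3 = 6.
Pick's theorem gives I = A − B/2 + 1 = 12 − 6/2 + 1 = 10, so the closed region contains I + B = 10 + 6 = 16 lattice points.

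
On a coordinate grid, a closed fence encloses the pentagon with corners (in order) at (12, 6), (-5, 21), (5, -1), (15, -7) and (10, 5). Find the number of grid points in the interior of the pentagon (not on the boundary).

The shoelace formula gives twice the area as |[12·21 − (-5)·6] + [(-5)·(-1) − 5·21] + [5·(-7) − 15·(-1)] + [15·5 − 10·(-7)] + [10·6 − 12·5]| = 307, so the area is 153.5.
The number of boundary lattice points is Σ gcd(|Δx|,|Δy|) = gcd(17,15) + gcd(10,22) + gcd(10,6) + gcd(5,12) + gcd(2,1) = 1+2+2+1+1 = 7.
Pick's theorem gives I = A − B/2 + 1 = 153.5 − 7/2 + 1 = 151.

151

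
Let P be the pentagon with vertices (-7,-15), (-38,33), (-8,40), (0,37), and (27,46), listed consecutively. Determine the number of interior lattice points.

1712

Using the shoelace formula, 2A = |((-7)·33 − (-38)·(-15)) + ((-38)·40 − (-8)·33) + ((-8)·37 − 0·40) + (0·46 − 27·37) + (27·(-15) − (-7)·46)| = 3435, so the area is 3435/2.
The number of boundary lattice points is Σ gcd(|Δx|,|Δy|) = gcd(31,48) + gcd(30,7) + gcd(8,3) + gcd(27,9) + gcd(34,61) = 1+1+1+9+1 = 13.
By Pick's theorem A = I + B/2 − 1, so I = 3435/2 − 13/2 + 1 = 1712.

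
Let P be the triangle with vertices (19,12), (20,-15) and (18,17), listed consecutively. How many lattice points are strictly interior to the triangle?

By the shoelace formula, twice the signed area is |[19·(-15) − 20·12] + [20·17 − 18·(-15)] + [18·12 − 19·17]| = 22, so the area is 11.
The number of boundary lattice points is Σ gcd(|Δx|,|Δy|) = gcd(1,27) + gcd(2,32) + gcd(1,5) = 1+2+1 = 4.
By Pick's theorem A = I + B/2 − 1, so I = 11 − 4/2 + 1 = 10.

10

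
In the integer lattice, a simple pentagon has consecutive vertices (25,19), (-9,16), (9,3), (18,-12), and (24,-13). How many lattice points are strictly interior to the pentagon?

The shoelace formula gives twice the area as |(25·16 − (-9)·19) + ((-9)·3 − 9·16) + (9·(-12) − 18·3) + (18·(-13) − 24·(-12)) + (24·19 − 25·(-13))| = 1073, so the area is 1073/2.
Along each edge there are gcd(|Δx|,|Δy|)+1 lattice points, so counting each shared vertex once the boundary has gcd(34,3) + gcd(18,13) + gcd(9,15) + gcd(6,1) + gcd(1,32) = 1+1+3+1+1 = 7.
By Pick's theorem A = I + B/2 − 1, so I = 1073/2 − 7/2 + 1 = 534.

534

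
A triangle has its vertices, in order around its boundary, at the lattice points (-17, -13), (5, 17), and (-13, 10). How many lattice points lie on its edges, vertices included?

Along each edge there are gcd(|Δx|,|Δy|)+1 lattice points, so counting each shared vertex once the boundary has gcd(22,30) + gcd(18,7) + gcd(4,23) = 2+1+1 = 4.

4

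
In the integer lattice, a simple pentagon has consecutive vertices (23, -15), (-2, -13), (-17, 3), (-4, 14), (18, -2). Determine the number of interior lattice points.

623

The shoelace formula gives twice the area as |[23·(-13) − (-2)·(-15)] + [(-2)·3 − (-17)·(-13)] + [(-17)·14 − (-4)·3] + [(-4)·(-2) − 18·14] + [18·(-15) − 23·(-2)]| = 1250, so the area is 625.
Summing gcd(|Δx|,|Δy|) over the edges gives the boundary count: gcd(25,2) + gcd(15,16) + gcd(13,11) + gcd(22,16) + gcd(5,13) = 1+1+1+2+1 = 6.
Pick's theorem gives I = A − B/2 + 1 = 625 − 6/2 + 1 = 623.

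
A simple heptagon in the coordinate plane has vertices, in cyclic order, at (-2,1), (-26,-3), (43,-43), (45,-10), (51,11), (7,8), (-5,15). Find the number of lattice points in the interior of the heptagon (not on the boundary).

Using the shoelace formula, 2A = |[(-2)·(-3) − (-26)·1] + [(-26)·(-43) − 43·(-3)] + [43·(-10) − 45·(-43)] + [45·11 − 51·(-10)] + [51·8 − 7·11] + [7·15 − (-5)·8] + [(-5)·1 − (-2)·15]| = 4290, so the area is 2145.
The number of boundary lattice points is Σ gcd(|Δx|,|Δy|) = gcd(24,4) + gcd(69,40) + gcd(2,33) + gcd(6,21) + gcd(44,3) + gcd(12,7) + gcd(3,14) = 4+1+1+3+1+1+1 = 12.
By Pick's theorem A = I + B/2 − 1, so I = 2145 − 12/2 + 1 = 2140.

2140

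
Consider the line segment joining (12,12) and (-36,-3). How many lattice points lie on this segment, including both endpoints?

4

The number of lattice points on a segment between lattice points is gcd(|Δx|,|Δy|) + 1 = gcd(48,15) + 1 = 3 + 1 = 4.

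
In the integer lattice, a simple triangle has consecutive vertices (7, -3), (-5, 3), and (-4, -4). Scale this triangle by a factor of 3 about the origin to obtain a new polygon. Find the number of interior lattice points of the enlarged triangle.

The shoelace formula gives twice the area as |(7·3 − (-5)·(-3)) + ((-5)·(-4) − (-4)·3) + ((-4)·(-3) − 7·(-4))| = 78, so the area is 39.
Summing gcd(|Δx|,|Δy|) over the edges gives the boundary count: gcd(12,6) + gcd(1,7) + gcd(11,1) = 6+1+1 = 8.
Scaling by 3 multiplies the area by 3² = 9 (so the new area is 351) and multiplies the boundary lattice-point count by 3, giving 24.
By Pick's theorem, the interior count of the dilated polygon is 351 − 24/2 + 1 = 340.

340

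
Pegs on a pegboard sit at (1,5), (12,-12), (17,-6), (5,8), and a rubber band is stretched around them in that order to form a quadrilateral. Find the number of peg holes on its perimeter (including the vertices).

5

Along each edge there are gcd(|Δx|,|Δy|)+1 lattice points, so counting each shared vertex once the boundary has gcd(11,17) + gcd(5,6) + gcd(12,14) + gcd(4,3) = 1+1+2+1 = 5.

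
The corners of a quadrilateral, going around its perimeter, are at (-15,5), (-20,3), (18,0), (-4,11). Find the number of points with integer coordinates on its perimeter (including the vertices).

14

The number of boundary lattice points is Σ gcd(|Δx|,|Δy|) = gcd(5,2) + gcd(38,3) + gcd(22,11) + gcd(11,6) = 1+1+11+1 = 14.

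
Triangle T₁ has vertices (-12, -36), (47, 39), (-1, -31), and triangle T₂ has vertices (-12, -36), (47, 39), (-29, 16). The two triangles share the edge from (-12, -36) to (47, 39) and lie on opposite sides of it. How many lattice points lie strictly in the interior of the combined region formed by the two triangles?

The union is the simple quadrilateral with vertices (-12, -36), (-1, -31), (47, 39), (-29, 16) in order.
By the shoelace formula, twice the signed area is |((-12)·(-31) − (-1)·(-36)) + ((-1)·39 − 47·(-31)) + (47·16 − (-29)·39) + ((-29)·(-36) − (-12)·16)| = 4873, so the area is 2436.5.
The number of boundary lattice points is Σ gcd(|Δx|,|Δy|) = gcd(11,5) + gcd(48,70) + gcd(76,23) + gcd(17,52) = 1+2+1+1 = 5.
By Pick's theorem I = A − B/2 + 1 = 2436.5 − 5/2 + 1 = 2435.

2435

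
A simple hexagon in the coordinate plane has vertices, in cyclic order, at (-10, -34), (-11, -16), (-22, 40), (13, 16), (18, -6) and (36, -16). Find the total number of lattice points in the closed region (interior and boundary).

The shoelace formula gives twice the area as |[(-10)·(-16) − (-11)·(-34)] + [(-11)·40 − (-22)·(-16)] + [(-22)·16 − 13·40] + [13·(-6) − 18·16] + [18·(-16) − 36·(-6)] + [36·(-34) − (-10)·(-16)]| = 3700, so the area is 1850.
The number of boundary lattice points is Σ gcd(|Δx|,|Δy|) = gcd(1,18) + gcd(11,56) + gcd(35,24) + gcd(5,22) + gcd(18,10) + gcd(46,18) = 1+1+1+1+2+2 = 8.
Pick's theorem gives I = A − B/2 + 1 = 1850 − 8/2 + 1 = 1847, so the closed region contains I + B = 1847 + 8 = 1855 lattice points.

1855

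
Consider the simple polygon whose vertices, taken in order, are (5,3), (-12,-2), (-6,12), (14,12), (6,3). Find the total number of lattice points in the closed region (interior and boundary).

212

The shoelace formula gives twice the area as |(5·(-2) − (-12)·3) + ((-12)·12 − (-6)·(-2)) + ((-6)·12 − 14·12) + (14·3 − 6·12) + (6·3 − 5·3)| = 397, so the area is 397/2.
Along each edge there are gcd(|Δx|,|Δy|)+1 lattice points, so counting each shared vertex once the boundary has gcd(17,5) + gcd(6,14) + gcd(20,0) + gcd(8,9) + gcd(1,0) = 1+2+20+1+1 = 25.
Pick's theorem gives I = A − B/2 + 1 = 397/2 − 25/2 + 1 = 187, so the closed region contains I + B = 187 + 25 = 212 lattice points.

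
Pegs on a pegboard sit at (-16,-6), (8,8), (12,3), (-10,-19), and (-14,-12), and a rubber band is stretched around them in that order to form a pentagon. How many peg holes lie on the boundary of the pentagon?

28

The number of boundary lattice points is Σ gcd(|Δx|,|Δy|) = gcd(24,14) + gcd(4,5) + gcd(22,22) + gcd(4,7) + gcd(2,6) = 2+1+22+1+2 = 28.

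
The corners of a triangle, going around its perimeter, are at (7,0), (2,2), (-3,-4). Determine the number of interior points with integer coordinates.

Using the shoelace formula, 2A = |[7·2 − 2·0] + [2·(-4) − (-3)·2] + [(-3)·0 − 7·(-4)]| = 40, so the area is 20.
The number of boundary lattice points is Σ gcd(|Δx|,|Δy|) = gcd(5,2) + gcd(5,6) + gcd(10,4) = 1+1+2 = 4.
Pick's theorem gives I = A − B/2 + 1 = 20 − 4/2 + 1 = 19.

19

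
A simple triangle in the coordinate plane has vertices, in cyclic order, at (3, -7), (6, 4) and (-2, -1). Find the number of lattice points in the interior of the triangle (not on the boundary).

Using the shoelace formula, 2A = |[3·4 − 6·(-7)] + [6·(-1) − (-2)·4] + [(-2)·(-7) − 3·(-1)]| = 73, so the area is 73/2.
Summing gcd(|Δx|,|Δy|) over the edges gives the boundary count: gcd(3,11) + gcd(8,5) + gcd(5,6) = 1+1+1 = 3.
Pick's theorem gives I = A − B/2 + 1 = 73/2 − 3/2 + 1 = 36.

36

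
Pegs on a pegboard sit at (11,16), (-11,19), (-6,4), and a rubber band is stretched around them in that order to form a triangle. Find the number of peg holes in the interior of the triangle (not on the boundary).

The shoelace formula gives twice the area as |(11·19 − (-11)·16) + ((-11)·4 − (-6)·19) + ((-6)·16 − 11·4)| = 315, so the area is 315/2.
The number of boundary lattice points is Σ gcd(|Δx|,|Δy|) = gcd(22,3) + gcd(5,15) + gcd(17,12) = 1+5+1 = 7.
Pick's theorem gives I = A − B/2 + 1 = 315/2 − 7/2 + 1 = 155.

155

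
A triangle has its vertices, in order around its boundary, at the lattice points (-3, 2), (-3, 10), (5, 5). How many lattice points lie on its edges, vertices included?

10

The number of boundary lattice points is Σ gcd(|Δx|,|Δy|) = gcd(0,8) + gcd(8,5) + gcd(8,3) = 8+1+1 = 10.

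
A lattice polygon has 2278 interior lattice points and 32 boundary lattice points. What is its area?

By Pick's theorem, A = I + B/2 − 1 = 2278 + 32/2 − 1 = 2293.

2293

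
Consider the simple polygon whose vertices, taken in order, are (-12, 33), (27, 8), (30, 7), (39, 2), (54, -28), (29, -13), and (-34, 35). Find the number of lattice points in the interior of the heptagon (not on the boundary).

By the shoelace formula, twice the signed area is |[(-12)·8 − 27·33] + [27·7 − 30·8] + [30·2 − 39·7] + [39·(-28) − 54·2] + [54·(-13) − 29·(-28)] + [29·35 − (-34)·(-13)] + [(-34)·33 − (-12)·35]| = 2470, so the area is 1235.
Along each edge there are gcd(|Δx|,|Δy|)+1 lattice points, so counting each shared vertex once the boundary has gcd(39,25) + gcd(3,1) + gcd(9,5) + gcd(15,30) + gcd(25,15) + gcd(63,48) + gcd(22,2) = 1+1+1+15+5+3+2 = 28.
By Pick's theorem A = I + B/2 − 1, so I = 1235 − 28/2 + 1 = 1222.

1222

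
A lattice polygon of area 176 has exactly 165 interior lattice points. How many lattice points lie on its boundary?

24

Pick's theorem gives A = I + B/2 − 1, so B = 2(A − I + 1) = 2(176 − 165 + 1) = 24.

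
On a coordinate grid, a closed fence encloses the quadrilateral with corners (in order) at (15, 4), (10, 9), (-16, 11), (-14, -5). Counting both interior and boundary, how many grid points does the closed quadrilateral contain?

The shoelace formula gives twice the area as |[15·9 − 10·4] + [10·11 − (-16)·9] + [(-16)·(-5) − (-14)·11] + [(-14)·4 − 15·(-5)]| = 602, so the area is 301.
Along each edge there are gcd(|Δx|,|Δy|)+1 lattice points, so counting each shared vertex once the boundary has gcd(5,5) + gcd(26,2) + gcd(2,16) + gcd(29,9) = 5+2+2+1 = 10.
Pick's theorem gives I = A − B/2 + 1 = 301 − 10/2 + 1 = 297, so the closed region contains I + B = 297 + 10 = 307 lattice points.

307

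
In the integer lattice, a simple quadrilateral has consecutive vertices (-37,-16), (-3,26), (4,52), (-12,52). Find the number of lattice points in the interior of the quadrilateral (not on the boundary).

Using the shoelace formula, 2A = |[(-37)·26 − (-3)·(-16)] + [(-3)·52 − 4·26] + [4·52 − (-12)·52] + [(-12)·(-16) − (-37)·52]| = 1678, so the area is 839.
Summing gcd(|Δx|,|Δy|) over the edges gives the boundary count: gcd(34,42) + gcd(7,26) + gcd(16,0) + gcd(25,68) = 2+1+16+1 = 20.
Pick's theorem gives I = A − B/2 + 1 = 839 − 20/2 + 1 = 830.

830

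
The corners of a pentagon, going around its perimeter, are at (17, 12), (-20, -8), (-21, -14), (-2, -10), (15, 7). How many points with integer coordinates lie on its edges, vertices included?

21

Summing gcd(|Δx|,|Δy|) over the edges gives the boundary count: gcd(37,20) + gcd(1,6) + gcd(19,4) + gcd(17,17) + gcd(2,5) = 1+1+1+17+1 = 21.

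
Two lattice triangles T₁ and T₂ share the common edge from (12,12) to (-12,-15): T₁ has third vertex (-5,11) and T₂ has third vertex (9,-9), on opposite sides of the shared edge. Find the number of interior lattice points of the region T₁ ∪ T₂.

The union is the simple quadrilateral with vertices (12,12), (-5,11), (-12,-15), (9,-9) in order.
Using the shoelace formula, 2A = |(12·11 − (-5)·12) + ((-5)·(-15) − (-12)·11) + ((-12)·(-9) − 9·(-15)) + (9·12 − 12·(-9))| = 858, so the area is 429.
Summing gcd(|Δx|,|Δy|) over the edges gives the boundary count: gcd(17,1) + gcd(7,26) + gcd(21,6) + gcd(3,21) = 1+1+3+3 = 8.
By Pick's theorem I = A − B/2 + 1 = 429 − 8/2 + 1 = 426.

426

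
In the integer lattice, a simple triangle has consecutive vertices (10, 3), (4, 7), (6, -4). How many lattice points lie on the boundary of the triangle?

Summing gcd(|Δx|,|Δy|) over the edges gives the boundary count: gcd(6,4) + gcd(2,11) + gcd(4,7) = 2+1+1 = 4.

4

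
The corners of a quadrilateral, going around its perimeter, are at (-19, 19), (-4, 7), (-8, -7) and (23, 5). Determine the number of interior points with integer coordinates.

Using the shoelace formula, 2A = |((-19)·7 − (-4)·19) + ((-4)·(-7) − (-8)·7) + ((-8)·5 − 23·(-7)) + (23·19 − (-19)·5)| = 680, so the area is 340.
Along each edge there are gcd(|Δx|,|Δy|)+1 lattice points, so counting each shared vertex once the boundary has gcd(15,12) + gcd(4,14) + gcd(31,12) + gcd(42,14) = 3+2+1+14 = 20.
Pick's theorem gives I = A − B/2 + 1 = 340 − 20/2 + 1 = 331.

331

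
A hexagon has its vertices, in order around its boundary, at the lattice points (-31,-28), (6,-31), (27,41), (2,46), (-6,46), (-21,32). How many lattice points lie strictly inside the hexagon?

The shoelace formula gives twice the area as |((-31)·(-31) − 6·(-28)) + (6·41 − 27·(-31)) + (27·46 − 2·41) + (2·46 − (-6)·46) + ((-6)·32 − (-21)·46) + ((-21)·(-28) − (-31)·32)| = 6094, so the area is 3047.
The number of boundary lattice points is Σ gcd(|Δx|,|Δy|) = gcd(37,3) + gcd(21,72) + gcd(25,5) + gcd(8,0) + gcd(15,14) + gcd(10,60) = 1+3+5+8+1+10 = 28.
Pick's theorem gives I = A − B/2 + 1 = 3047 − 28/2 + 1 = 3034.

3034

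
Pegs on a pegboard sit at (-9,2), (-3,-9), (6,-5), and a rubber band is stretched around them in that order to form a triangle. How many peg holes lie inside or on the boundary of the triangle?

64

By the shoelace formula, twice the signed area is |((-9)·(-9) − (-3)·2) + ((-3)·(-5) − 6·(-9)) + (6·2 − (-9)·(-5))| = 123, so the area is 123/2.
Summing gcd(|Δx|,|Δy|) over the edges gives the boundary count: gcd(6,11) + gcd(9,4) + gcd(15,7) = 1+1+1 = 3.
Pick's theorem gives I = A − B/2 + 1 = 123/2 − 3/2 + 1 = 61, so the closed region contains I + B = 61 + 3 = 64 lattice points.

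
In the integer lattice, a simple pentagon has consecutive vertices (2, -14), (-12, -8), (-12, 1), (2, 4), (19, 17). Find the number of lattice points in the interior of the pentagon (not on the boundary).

By the shoelace formula, twice the signed area is |[2·(-8) − (-12)·(-14)] + [(-12)·1 − (-12)·(-8)] + [(-12)·4 − 2·1] + [2·17 − 19·4] + [19·(-14) − 2·17]| = 684, so the area is 342.
Along each edge there are gcd(|Δx|,|Δy|)+1 lattice points, so counting each shared vertex once the boundary has gcd(14,6) + gcd(0,9) + gcd(14,3) + gcd(17,13) + gcd(17,31) = 2+9+1+1+1 = 14.
By Pick's theorem A = I + B/2 − 1, so I = 342 − 14/2 + 1 = 336.

336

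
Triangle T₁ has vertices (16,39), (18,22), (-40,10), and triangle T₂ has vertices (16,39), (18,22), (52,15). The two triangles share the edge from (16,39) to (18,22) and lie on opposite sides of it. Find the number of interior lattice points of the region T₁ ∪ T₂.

The union is the simple quadrilateral with vertices (16,39), (-40,10), (18,22), (52,15) in order.
By the shoelace formula, twice the signed area is |[16·10 − (-40)·39] + [(-40)·22 − 18·10] + [18·15 − 52·22] + [52·39 − 16·15]| = 1574, so the area is 787.
Along each edge there are gcd(|Δx|,|Δy|)+1 lattice points, so counting each shared vertex once the boundary has gcd(56,29) + gcd(58,12) + gcd(34,7) + gcd(36,24) = 1+2+1+12 = 16.
By Pick's theorem I = A − B/2 + 1 = 787 − 16/2 + 1 = 780.

780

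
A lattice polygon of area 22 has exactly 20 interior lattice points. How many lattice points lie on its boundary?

6

Pick's theorem gives A = I + B/2 − 1, so B = 2(A − I + 1) = 2(22 − 20 + 1) = 6.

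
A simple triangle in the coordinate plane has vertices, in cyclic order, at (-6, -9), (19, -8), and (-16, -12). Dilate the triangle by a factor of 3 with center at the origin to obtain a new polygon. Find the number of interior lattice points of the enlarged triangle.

By the shoelace formula, twice the signed area is |((-6)·(-8) − 19·(-9)) + (19·(-12) − (-16)·(-8)) + ((-16)·(-9) − (-6)·(-12))| = 65, so the area is 32.5.
Along each edge there are gcd(|Δx|,|Δy|)+1 lattice points, so counting each shared vertex once the boundary has gcd(25,1) + gcd(35,4) + gcd(10,3) = 1+1+1 = 3.
Scaling by 3 multiplies the area by 3² = 9 (so the new area is 585/2) and multiplies the boundary lattice-point count by 3, giving 9.
By Pick's theorem, the interior count of the dilated polygon is 585/2 − 9/2 + 1 = 289.

289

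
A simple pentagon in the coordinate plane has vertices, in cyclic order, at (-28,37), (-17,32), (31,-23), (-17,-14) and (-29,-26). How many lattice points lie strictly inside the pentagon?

Using the shoelace formula, 2A = |((-28)·32 − (-17)·37) + ((-17)·(-23) − 31·32) + (31·(-14) − (-17)·(-23)) + ((-17)·(-26) − (-29)·(-14)) + ((-29)·37 − (-28)·(-26))| = 3458, so the area is 1729.
Summing gcd(|Δx|,|Δy|) over the edges gives the boundary count: gcd(11,5) + gcd(48,55) + gcd(48,9) + gcd(12,12) + gcd(1,63) = 1+1+3+12+1 = 18.
By Pick's theorem A = I + B/2 − 1, so I = 1729 − 18/2 + 1 = 1721.

1721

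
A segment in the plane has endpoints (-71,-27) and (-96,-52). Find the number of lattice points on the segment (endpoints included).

26

The number of lattice points on a segment between lattice points is gcd(|Δx|,|Δy|) + 1 = gcd(25,25) + 1 = 25 + 1 = 26.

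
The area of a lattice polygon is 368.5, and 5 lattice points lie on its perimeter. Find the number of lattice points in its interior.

From Pick's theorem, I = A − B/2 + 1 = 368.5 − 5/2 + 1 = 367.

367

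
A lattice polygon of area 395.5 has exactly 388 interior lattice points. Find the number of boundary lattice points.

Pick's theorem gives A = I + B/2 − 1, so B = 2(A − I + 1) = 2(395.5 − 388 + 1) = 17.

17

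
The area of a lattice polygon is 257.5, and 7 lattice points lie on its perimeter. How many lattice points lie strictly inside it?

255

From Pick's theorem, I = A − B/2 + 1 = 257.5 − 7/2 + 1 = 255.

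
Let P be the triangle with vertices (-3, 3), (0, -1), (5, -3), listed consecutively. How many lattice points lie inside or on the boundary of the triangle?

10

Using the shoelace formula, 2A = |((-3)·(-1) − 0·3) + (0·(-3) − 5·(-1)) + (5·3 − (-3)·(-3))| = 14, so the area is 7.
The number of boundary lattice points is Σ gcd(|Δx|,|Δy|) = gcd(3,4) + gcd(5,2) + gcd(8,6) = 1+1+2 = 4.
Pick's theorem gives I = A − B/2 + 1 = 7 − 4/2 + 1 = 6, so the closed region contains I + B = 6 + 4 = 10 lattice points.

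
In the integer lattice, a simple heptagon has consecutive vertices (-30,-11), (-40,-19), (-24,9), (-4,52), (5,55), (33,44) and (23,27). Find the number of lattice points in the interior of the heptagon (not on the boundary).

1763

Using the shoelace formula, 2A = |((-30)·(-19) − (-40)·(-11)) + ((-40)·9 − (-24)·(-19)) + ((-24)·52 − (-4)·9) + ((-4)·55 − 5·52) + (5·44 − 33·55) + (33·27 − 23·44) + (23·(-11) − (-30)·27)| = 3537, so the area is 3537/2.
Along each edge there are gcd(|Δx|,|Δy|)+1 lattice points, so counting each shared vertex once the boundary has gcd(10,8) + gcd(16,28) + gcd(20,43) + gcd(9,3) + gcd(28,11) + gcd(10,17) + gcd(53,38) = 2+4+1+3+1+1+1 = 13.
By Pick's theorem A = I + B/2 − 1, so I = 3537/2 − 13/2 + 1 = 1763.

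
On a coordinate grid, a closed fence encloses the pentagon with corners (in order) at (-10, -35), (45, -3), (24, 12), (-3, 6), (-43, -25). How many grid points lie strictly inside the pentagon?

By the shoelace formula, twice the signed area is |((-10)·(-3) − 45·(-35)) + (45·12 − 24·(-3)) + (24·6 − (-3)·12) + ((-3)·(-25) − (-43)·6) + ((-43)·(-35) − (-10)·(-25))| = 3985, so the area is 1992.5.
The number of boundary lattice points is Σ gcd(|Δx|,|Δy|) = gcd(55,32) + gcd(21,15) + gcd(27,6) + gcd(40,31) + gcd(33,10) = 1+3+3+1+1 = 9.
Pick's theorem gives I = A − B/2 + 1 = 1992.5 − 9/2 + 1 = 1989.

1989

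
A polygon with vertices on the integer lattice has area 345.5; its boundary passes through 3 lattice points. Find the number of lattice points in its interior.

345

Pick's theorem A = I + B/2 − 1 rearranges to I = A − B/2 + 1 = 345.5 − 3/2 + 1 = 345.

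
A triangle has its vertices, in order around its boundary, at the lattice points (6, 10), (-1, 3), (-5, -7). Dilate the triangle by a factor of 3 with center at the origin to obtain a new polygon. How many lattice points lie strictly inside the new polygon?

175

The shoelace formula gives twice the area as |(6·3 − (-1)·10) + ((-1)·(-7) − (-5)·3) + ((-5)·10 − 6·(-7))| = 42, so the area is 21.
Summing gcd(|Δx|,|Δy|) over the edges gives the boundary count: gcd(7,7) + gcd(4,10) + gcd(11,17) = 7+2+1 = 10.
Scaling by 3 multiplies the area by 3² = 9 (so the new area is 189) and multiplies the boundary lattice-point count by 3, giving 30.
By Pick's theorem, the interior count of the dilated polygon is 189 − 30/2 + 1 = 175.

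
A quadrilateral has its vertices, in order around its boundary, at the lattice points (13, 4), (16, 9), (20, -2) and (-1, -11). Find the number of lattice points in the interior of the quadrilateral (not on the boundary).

By the shoelace formula, twice the signed area is |(13·9 − 16·4) + (16·(-2) − 20·9) + (20·(-11) − (-1)·(-2)) + ((-1)·4 − 13·(-11))| = 242, so the area is 121.
Along each edge there are gcd(|Δx|,|Δy|)+1 lattice points, so counting each shared vertex once the boundary has gcd(3,5) + gcd(4,11) + gcd(21,9) + gcd(14,15) = 1+1+3+1 = 6.
By Pick's theorem A = I + B/2 − 1, so I = 121 − 6/2 + 1 = 119.

119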